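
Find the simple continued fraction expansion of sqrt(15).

Write x_i = (sqrt(15) + m_i)/d_i with (m_0, d_0) = (0, 1). a_0 = floor(sqrt(15)) = 3, since 3^2 = 9 <= 15 < 16 = 4^2.
Iterate m_{i+1} = d_i*a_i - m_i, d_{i+1} = (15 - m_{i+1}^2)/d_i, a_{i+1} = floor((a_0 + m_{i+1})/d_{i+1}):
  m_1 = 1*3 - 0 = 3, d_1 = (15 - 3^2)/1 = 6/1 = 6, a_1 = floor((3 + 3)/6) = 1.
  m_2 = 6*1 - 3 = 3, d_2 = (15 - 3^2)/6 = 6/6 = 1, a_2 = floor((3 + 3)/1) = 6.
  m_3 = 1*6 - 3 = 3, d_3 = (15 - 3^2)/1 = 6/1 = 6: (m_3, d_3) = (m_1, d_1) = (3, 6), so from here the quotients repeat a_1, a_2; the period length is 2.
Hence the expansion of sqrt(15) is a_0 = 3 followed by the repeating block 1, 6 (period 2).

[3; (1, 6)]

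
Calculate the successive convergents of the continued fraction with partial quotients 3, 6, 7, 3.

Using the convergent recurrence p_i = a_i*p_{i-1} + p_{i-2}, q_i = a_i*q_{i-1} + q_{i-2} with p_{-2}=0, p_{-1}=1, q_{-2}=1, q_{-1}=0:
  i=0: a_0=3, p_0 = 3*1 + 0 = 3, q_0 = 3*0 + 1 = 1.
  i=1: a_1=6, p_1 = 6*3 + 1 = 19, q_1 = 6*1 + 0 = 6.
  i=2: a_2=7, p_2 = 7*19 + 3 = 136, q_2 = 7*6 + 1 = 43.
  i=3: a_3=3, p_3 = 3*136 + 19 = 427, q_3 = 3*43 + 6 = 135.

3/1, 19/6, 136/43, 427/135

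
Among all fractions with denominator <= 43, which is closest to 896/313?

83/29

Expand x = 896/313 as a continued fraction with the Euclidean algorithm:
  896 = 2*313 + 270, so a_0 = 2.
  313 = 1*270 + 43, so a_1 = 1.
  270 = 6*43 + 12, so a_2 = 6.
  43 = 3*12 + 7, so a_3 = 3.
  12 = 1*7 + 5, so a_4 = 1.
  7 = 1*5 + 2, so a_5 = 1.
  5 = 2*2 + 1, so a_6 = 2.
  2 = 2*1 + 0, so a_7 = 2.
so x = [2; 1, 6, 3, 1, 1, 2, 2].
Convergents (p_i = a_i*p_{i-1} + p_{i-2}, q_i = a_i*q_{i-1} + q_{i-2} with p_{-2}=0, p_{-1}=1, q_{-2}=1, q_{-1}=0), until the denominator exceeds 43:
  i=0: a_0=2, p_0 = 2*1 + 0 = 2, q_0 = 2*0 + 1 = 1.
  i=1: a_1=1, p_1 = 1*2 + 1 = 3, q_1 = 1*1 + 0 = 1.
  i=2: a_2=6, p_2 = 6*3 + 2 = 20, q_2 = 6*1 + 1 = 7.
  i=3: a_3=3, p_3 = 3*20 + 3 = 63, q_3 = 3*7 + 1 = 22.
  i=4: a_4=1, p_4 = 1*63 + 20 = 83, q_4 = 1*22 + 7 = 29.
  i=5: a_5=1, p_5 = 1*83 + 63 = 146, q_5 = 1*29 + 22 = 51.
q_5 = 51 > 43, so the last convergent with denominator <= 43 is p_4/q_4 = 83/29.
The closest fraction with denominator <= 43 is either p_4/q_4 or the intermediate fraction (k*p_4 + p_3)/(k*q_4 + q_3) with the largest k >= 1 whose denominator stays <= 43; these approach x as k grows, and every other convergent or intermediate fraction in range is farther away.
Largest k: floor((43 - q_3)/q_4) = floor((43 - 22)/29) = 0.
Since k = 0, no intermediate fraction beyond p_4/q_4 has denominator <= 43, so the convergent 83/29 is the closest (its error is |896*29 - 83*313|/(313*29) = 5/9077).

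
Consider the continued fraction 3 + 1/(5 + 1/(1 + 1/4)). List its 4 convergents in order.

Using the convergent recurrence p_i = a_i*p_{i-1} + p_{i-2}, q_i = a_i*q_{i-1} + q_{i-2} with p_{-2}=0, p_{-1}=1, q_{-2}=1, q_{-1}=0:
  i=0: a_0=3, p_0 = 3*1 + 0 = 3, q_0 = 3*0 + 1 = 1.
  i=1: a_1=5, p_1 = 5*3 + 1 = 16, q_1 = 5*1 + 0 = 5.
  i=2: a_2=1, p_2 = 1*16 + 3 = 19, q_2 = 1*5 + 1 = 6.
  i=3: a_3=4, p_3 = 4*19 + 16 = 92, q_3 = 4*6 + 5 = 29.

3/1, 16/5, 19/6, 92/29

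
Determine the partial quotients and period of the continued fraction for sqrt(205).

Write x_i = (sqrt(205) + m_i)/d_i with (m_0, d_0) = (0, 1). a_0 = floor(sqrt(205)) = 14, since 14^2 = 196 <= 205 < 225 = 15^2.
Iterate m_{i+1} = d_i*a_i - m_i, d_{i+1} = (205 - m_{i+1}^2)/d_i, a_{i+1} = floor((a_0 + m_{i+1})/d_{i+1}):
  m_1 = 1*14 - 0 = 14, d_1 = (205 - 14^2)/1 = 9/1 = 9, a_1 = floor((14 + 14)/9) = 3.
  m_2 = 9*3 - 14 = 13, d_2 = (205 - 13^2)/9 = 36/9 = 4, a_2 = floor((14 + 13)/4) = 6.
  m_3 = 4*6 - 13 = 11, d_3 = (205 - 11^2)/4 = 84/4 = 21, a_3 = floor((14 + 11)/21) = 1.
  m_4 = 21*1 - 11 = 10, d_4 = (205 - 10^2)/21 = 105/21 = 5, a_4 = floor((14 + 10)/5) = 4.
  m_5 = 5*4 - 10 = 10, d_5 = (205 - 10^2)/5 = 105/5 = 21, a_5 = floor((14 + 10)/21) = 1.
  m_6 = 21*1 - 10 = 11, d_6 = (205 - 11^2)/21 = 84/21 = 4, a_6 = floor((14 + 11)/4) = 6.
  m_7 = 4*6 - 11 = 13, d_7 = (205 - 13^2)/4 = 36/4 = 9, a_7 = floor((14 + 13)/9) = 3.
  m_8 = 9*3 - 13 = 14, d_8 = (205 - 14^2)/9 = 9/9 = 1, a_8 = floor((14 + 14)/1) = 28.
  m_9 = 1*28 - 14 = 14, d_9 = (205 - 14^2)/1 = 9/1 = 9: (m_9, d_9) = (m_1, d_1) = (14, 9), so from here the quotients repeat a_1, ..., a_8; the period length is 8.
Hence the expansion of sqrt(205) is a_0 = 14 followed by the repeating block 3, 6, 1, 4, 1, 6, 3, 28 (period 8).

[14; (3, 6, 1, 4, 1, 6, 3, 28)]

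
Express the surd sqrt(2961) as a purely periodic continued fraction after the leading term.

Write x_i = (sqrt(2961) + m_i)/d_i with (m_0, d_0) = (0, 1). a_0 = floor(sqrt(2961)) = 54, since 54^2 = 2916 <= 2961 < 3025 = 55^2.
Iterate m_{i+1} = d_i*a_i - m_i, d_{i+1} = (2961 - m_{i+1}^2)/d_i, a_{i+1} = floor((a_0 + m_{i+1})/d_{i+1}):
  m_1 = 1*54 - 0 = 54, d_1 = (2961 - 54^2)/1 = 45/1 = 45, a_1 = floor((54 + 54)/45) = 2.
  m_2 = 45*2 - 54 = 36, d_2 = (2961 - 36^2)/45 = 1665/45 = 37, a_2 = floor((54 + 36)/37) = 2.
  m_3 = 37*2 - 36 = 38, d_3 = (2961 - 38^2)/37 = 1517/37 = 41, a_3 = floor((54 + 38)/41) = 2.
  m_4 = 41*2 - 38 = 44, d_4 = (2961 - 44^2)/41 = 1025/41 = 25, a_4 = floor((54 + 44)/25) = 3.
  m_5 = 25*3 - 44 = 31, d_5 = (2961 - 31^2)/25 = 2000/25 = 80, a_5 = floor((54 + 31)/80) = 1.
  m_6 = 80*1 - 31 = 49, d_6 = (2961 - 49^2)/80 = 560/80 = 7, a_6 = floor((54 + 49)/7) = 14.
  m_7 = 7*14 - 49 = 49, d_7 = (2961 - 49^2)/7 = 560/7 = 80, a_7 = floor((54 + 49)/80) = 1.
  m_8 = 80*1 - 49 = 31, d_8 = (2961 - 31^2)/80 = 2000/80 = 25, a_8 = floor((54 + 31)/25) = 3.
  m_9 = 25*3 - 31 = 44, d_9 = (2961 - 44^2)/25 = 1025/25 = 41, a_9 = floor((54 + 44)/41) = 2.
  m_10 = 41*2 - 44 = 38, d_10 = (2961 - 38^2)/41 = 1517/41 = 37, a_10 = floor((54 + 38)/37) = 2.
  m_11 = 37*2 - 38 = 36, d_11 = (2961 - 36^2)/37 = 1665/37 = 45, a_11 = floor((54 + 36)/45) = 2.
  m_12 = 45*2 - 36 = 54, d_12 = (2961 - 54^2)/45 = 45/45 = 1, a_12 = floor((54 + 54)/1) = 108.
  m_13 = 1*108 - 54 = 54, d_13 = (2961 - 54^2)/1 = 45/1 = 45: (m_13, d_13) = (m_1, d_1) = (54, 45), so from here the quotients repeat a_1, ..., a_12; the period length is 12.
Hence the expansion of sqrt(2961) is a_0 = 54 followed by the repeating block 2, 2, 2, 3, 1, 14, 1, 3, 2, 2, 2, 108 (period 12).

[54; (2, 2, 2, 3, 1, 14, 1, 3, 2, 2, 2, 108)]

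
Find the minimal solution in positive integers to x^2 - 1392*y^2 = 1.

(x, y) = (1567, 42)

First expand sqrt(1392) as a continued fraction. With x_i = (sqrt(1392) + m_i)/d_i and (m_0, d_0) = (0, 1): a_0 = floor(sqrt(1392)) = 37, since 37^2 = 1369 <= 1392 < 1444 = 38^2.
Iterate m_{i+1} = d_i*a_i - m_i, d_{i+1} = (1392 - m_{i+1}^2)/d_i, a_{i+1} = floor((a_0 + m_{i+1})/d_{i+1}):
  m_1 = 1*37 - 0 = 37, d_1 = (1392 - 37^2)/1 = 23/1 = 23, a_1 = floor((37 + 37)/23) = 3.
  m_2 = 23*3 - 37 = 32, d_2 = (1392 - 32^2)/23 = 368/23 = 16, a_2 = floor((37 + 32)/16) = 4.
  m_3 = 16*4 - 32 = 32, d_3 = (1392 - 32^2)/16 = 368/16 = 23, a_3 = floor((37 + 32)/23) = 3.
  m_4 = 23*3 - 32 = 37, d_4 = (1392 - 37^2)/23 = 23/23 = 1, a_4 = floor((37 + 37)/1) = 74.
  m_5 = 1*74 - 37 = 37, d_5 = (1392 - 37^2)/1 = 23/1 = 23: (m_5, d_5) = (m_1, d_1) = (37, 23), so from here the quotients repeat a_1, ..., a_4; the period length is 4.
So sqrt(1392) = [37; (3, 4, 3, 74)] with period length k = 4.
k is even, so the fundamental solution of x^2 - 1392y^2 = 1 is (p_{k-1}, q_{k-1}) = (p_3, q_3); compute convergents through index 3.
Convergents (p_i = a_i*p_{i-1} + p_{i-2}, q_i = a_i*q_{i-1} + q_{i-2} with p_{-2}=0, p_{-1}=1, q_{-2}=1, q_{-1}=0):
  i=0: a_0=37, p_0 = 37*1 + 0 = 37, q_0 = 37*0 + 1 = 1.
  i=1: a_1=3, p_1 = 3*37 + 1 = 112, q_1 = 3*1 + 0 = 3.
  i=2: a_2=4, p_2 = 4*112 + 37 = 485, q_2 = 4*3 + 1 = 13.
  i=3: a_3=3, p_3 = 3*485 + 112 = 1567, q_3 = 3*13 + 3 = 42.
Check: 1567^2 - 1392*42^2 = 2455489 - 2455488 = 1, so (x, y) = (1567, 42) solves the equation, and by the theorem it is the least positive solution.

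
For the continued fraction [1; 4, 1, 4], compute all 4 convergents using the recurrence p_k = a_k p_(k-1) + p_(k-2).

1/1, 5/4, 6/5, 29/24

Using the convergent recurrence p_i = a_i*p_{i-1} + p_{i-2}, q_i = a_i*q_{i-1} + q_{i-2} with p_{-2}=0, p_{-1}=1, q_{-2}=1, q_{-1}=0:
  i=0: a_0=1, p_0 = 1*1 + 0 = 1, q_0 = 1*0 + 1 = 1.
  i=1: a_1=4, p_1 = 4*1 + 1 = 5, q_1 = 4*1 + 0 = 4.
  i=2: a_2=1, p_2 = 1*5 + 1 = 6, q_2 = 1*4 + 1 = 5.
  i=3: a_3=4, p_3 = 4*6 + 5 = 29, q_3 = 4*5 + 4 = 24.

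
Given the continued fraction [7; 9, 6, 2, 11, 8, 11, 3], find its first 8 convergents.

7/1, 64/9, 391/55, 846/119, 9697/1364, 78422/11031, 872339/122705, 2695439/379146

Using the convergent recurrence p_i = a_i*p_{i-1} + p_{i-2}, q_i = a_i*q_{i-1} + q_{i-2} with p_{-2}=0, p_{-1}=1, q_{-2}=1, q_{-1}=0:
  i=0: a_0=7, p_0 = 7*1 + 0 = 7, q_0 = 7*0 + 1 = 1.
  i=1: a_1=9, p_1 = 9*7 + 1 = 64, q_1 = 9*1 + 0 = 9.
  i=2: a_2=6, p_2 = 6*64 + 7 = 391, q_2 = 6*9 + 1 = 55.
  i=3: a_3=2, p_3 = 2*391 + 64 = 846, q_3 = 2*55 + 9 = 119.
  i=4: a_4=11, p_4 = 11*846 + 391 = 9697, q_4 = 11*119 + 55 = 1364.
  i=5: a_5=8, p_5 = 8*9697 + 846 = 78422, q_5 = 8*1364 + 119 = 11031.
  i=6: a_6=11, p_6 = 11*78422 + 9697 = 872339, q_6 = 11*11031 + 1364 = 122705.
  i=7: a_7=3, p_7 = 3*872339 + 78422 = 2695439, q_7 = 3*122705 + 11031 = 379146.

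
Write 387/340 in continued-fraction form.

[1; 7, 4, 3, 1, 2]

Run the Euclidean algorithm on 387 and 340; the successive quotients are the partial quotients a_0, a_1, ... (each step inverts the fractional part left over by the previous one):
  387 = 1*340 + 47, so a_0 = 1.
  340 = 7*47 + 11, so a_1 = 7.
  47 = 4*11 + 3, so a_2 = 4.
  11 = 3*3 + 2, so a_3 = 3.
  3 = 1*2 + 1, so a_4 = 1.
  2 = 2*1 + 0, so a_5 = 2.
The remainder reaches 0 after 6 divisions, so the expansion has 6 partial quotients, read off in order.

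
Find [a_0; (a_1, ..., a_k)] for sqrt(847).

[29; (9, 1, 2, 6, 8, 6, 2, 1, 9, 58)]

Write x_i = (sqrt(847) + m_i)/d_i with (m_0, d_0) = (0, 1). a_0 = floor(sqrt(847)) = 29, since 29^2 = 841 <= 847 < 900 = 30^2.
Iterate m_{i+1} = d_i*a_i - m_i, d_{i+1} = (847 - m_{i+1}^2)/d_i, a_{i+1} = floor((a_0 + m_{i+1})/d_{i+1}):
  m_1 = 1*29 - 0 = 29, d_1 = (847 - 29^2)/1 = 6/1 = 6, a_1 = floor((29 + 29)/6) = 9.
  m_2 = 6*9 - 29 = 25, d_2 = (847 - 25^2)/6 = 222/6 = 37, a_2 = floor((29 + 25)/37) = 1.
  m_3 = 37*1 - 25 = 12, d_3 = (847 - 12^2)/37 = 703/37 = 19, a_3 = floor((29 + 12)/19) = 2.
  m_4 = 19*2 - 12 = 26, d_4 = (847 - 26^2)/19 = 171/19 = 9, a_4 = floor((29 + 26)/9) = 6.
  m_5 = 9*6 - 26 = 28, d_5 = (847 - 28^2)/9 = 63/9 = 7, a_5 = floor((29 + 28)/7) = 8.
  m_6 = 7*8 - 28 = 28, d_6 = (847 - 28^2)/7 = 63/7 = 9, a_6 = floor((29 + 28)/9) = 6.
  m_7 = 9*6 - 28 = 26, d_7 = (847 - 26^2)/9 = 171/9 = 19, a_7 = floor((29 + 26)/19) = 2.
  m_8 = 19*2 - 26 = 12, d_8 = (847 - 12^2)/19 = 703/19 = 37, a_8 = floor((29 + 12)/37) = 1.
  m_9 = 37*1 - 12 = 25, d_9 = (847 - 25^2)/37 = 222/37 = 6, a_9 = floor((29 + 25)/6) = 9.
  m_10 = 6*9 - 25 = 29, d_10 = (847 - 29^2)/6 = 6/6 = 1, a_10 = floor((29 + 29)/1) = 58.
  m_11 = 1*58 - 29 = 29, d_11 = (847 - 29^2)/1 = 6/1 = 6: (m_11, d_11) = (m_1, d_1) = (29, 6), so from here the quotients repeat a_1, ..., a_10; the period length is 10.
Hence the expansion of sqrt(847) is a_0 = 29 followed by the repeating block 9, 1, 2, 6, 8, 6, 2, 1, 9, 58 (period 10).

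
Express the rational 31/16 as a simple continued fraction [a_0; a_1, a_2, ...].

[1; 1, 15]

Run the Euclidean algorithm on 31 and 16; the successive quotients are the partial quotients a_0, a_1, ... (each step inverts the fractional part left over by the previous one):
  31 = 1*16 + 15, so a_0 = 1.
  16 = 1*15 + 1, so a_1 = 1.
  15 = 15*1 + 0, so a_2 = 15.
The remainder reaches 0 after 3 divisions, so the expansion has 3 partial quotients, read off in order.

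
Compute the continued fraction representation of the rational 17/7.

[2; 2, 3]

Run the Euclidean algorithm on 17 and 7; the successive quotients are the partial quotients a_0, a_1, ... (each step inverts the fractional part left over by the previous one):
  17 = 2*7 + 3, so a_0 = 2.
  7 = 2*3 + 1, so a_1 = 2.
  3 = 3*1 + 0, so a_2 = 3.
The remainder reaches 0 after 3 divisions, so the expansion has 3 partial quotients, read off in order.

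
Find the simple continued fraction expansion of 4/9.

[0; 2, 4]

Run the Euclidean algorithm on 4 and 9; the successive quotients are the partial quotients a_0, a_1, ... (each step inverts the fractional part left over by the previous one):
  4 = 0*9 + 4, so a_0 = 0.
  9 = 2*4 + 1, so a_1 = 2.
  4 = 4*1 + 0, so a_2 = 4.
The remainder reaches 0 after 3 divisions, so the expansion has 3 partial quotients, read off in order.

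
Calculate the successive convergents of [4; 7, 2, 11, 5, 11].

Using the convergent recurrence p_i = a_i*p_{i-1} + p_{i-2}, q_i = a_i*q_{i-1} + q_{i-2} with p_{-2}=0, p_{-1}=1, q_{-2}=1, q_{-1}=0:
  i=0: a_0=4, p_0 = 4*1 + 0 = 4, q_0 = 4*0 + 1 = 1.
  i=1: a_1=7, p_1 = 7*4 + 1 = 29, q_1 = 7*1 + 0 = 7.
  i=2: a_2=2, p_2 = 2*29 + 4 = 62, q_2 = 2*7 + 1 = 15.
  i=3: a_3=11, p_3 = 11*62 + 29 = 711, q_3 = 11*15 + 7 = 172.
  i=4: a_4=5, p_4 = 5*711 + 62 = 3617, q_4 = 5*172 + 15 = 875.
  i=5: a_5=11, p_5 = 11*3617 + 711 = 40498, q_5 = 11*875 + 172 = 9797.

4/1, 29/7, 62/15, 711/172, 3617/875, 40498/9797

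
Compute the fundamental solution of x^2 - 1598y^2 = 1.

First expand sqrt(1598) as a continued fraction. With x_i = (sqrt(1598) + m_i)/d_i and (m_0, d_0) = (0, 1): a_0 = floor(sqrt(1598)) = 39, since 39^2 = 1521 <= 1598 < 1600 = 40^2.
Iterate m_{i+1} = d_i*a_i - m_i, d_{i+1} = (1598 - m_{i+1}^2)/d_i, a_{i+1} = floor((a_0 + m_{i+1})/d_{i+1}):
  m_1 = 1*39 - 0 = 39, d_1 = (1598 - 39^2)/1 = 77/1 = 77, a_1 = floor((39 + 39)/77) = 1.
  m_2 = 77*1 - 39 = 38, d_2 = (1598 - 38^2)/77 = 154/77 = 2, a_2 = floor((39 + 38)/2) = 38.
  m_3 = 2*38 - 38 = 38, d_3 = (1598 - 38^2)/2 = 154/2 = 77, a_3 = floor((39 + 38)/77) = 1.
  m_4 = 77*1 - 38 = 39, d_4 = (1598 - 39^2)/77 = 77/77 = 1, a_4 = floor((39 + 39)/1) = 78.
  m_5 = 1*78 - 39 = 39, d_5 = (1598 - 39^2)/1 = 77/1 = 77: (m_5, d_5) = (m_1, d_1) = (39, 77), so from here the quotients repeat a_1, ..., a_4; the period length is 4.
So sqrt(1598) = [39; (1, 38, 1, 78)] with period length k = 4.
k is even, so the fundamental solution of x^2 - 1598y^2 = 1 is (p_{k-1}, q_{k-1}) = (p_3, q_3); compute convergents through index 3.
Convergents (p_i = a_i*p_{i-1} + p_{i-2}, q_i = a_i*q_{i-1} + q_{i-2} with p_{-2}=0, p_{-1}=1, q_{-2}=1, q_{-1}=0):
  i=0: a_0=39, p_0 = 39*1 + 0 = 39, q_0 = 39*0 + 1 = 1.
  i=1: a_1=1, p_1 = 1*39 + 1 = 40, q_1 = 1*1 + 0 = 1.
  i=2: a_2=38, p_2 = 38*40 + 39 = 1559, q_2 = 38*1 + 1 = 39.
  i=3: a_3=1, p_3 = 1*1559 + 40 = 1599, q_3 = 1*39 + 1 = 40.
Check: 1599^2 - 1598*40^2 = 2556801 - 2556800 = 1, so (x, y) = (1599, 40) solves the equation, and by the theorem it is the least positive solution.

(x, y) = (1599, 40)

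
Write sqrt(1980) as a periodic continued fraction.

Write x_i = (sqrt(1980) + m_i)/d_i with (m_0, d_0) = (0, 1). a_0 = floor(sqrt(1980)) = 44, since 44^2 = 1936 <= 1980 < 2025 = 45^2.
Iterate m_{i+1} = d_i*a_i - m_i, d_{i+1} = (1980 - m_{i+1}^2)/d_i, a_{i+1} = floor((a_0 + m_{i+1})/d_{i+1}):
  m_1 = 1*44 - 0 = 44, d_1 = (1980 - 44^2)/1 = 44/1 = 44, a_1 = floor((44 + 44)/44) = 2.
  m_2 = 44*2 - 44 = 44, d_2 = (1980 - 44^2)/44 = 44/44 = 1, a_2 = floor((44 + 44)/1) = 88.
  m_3 = 1*88 - 44 = 44, d_3 = (1980 - 44^2)/1 = 44/1 = 44: (m_3, d_3) = (m_1, d_1) = (44, 44), so from here the quotients repeat a_1, a_2; the period length is 2.
Hence the expansion of sqrt(1980) is a_0 = 44 followed by the repeating block 2, 88 (period 2).

[44; (2, 88)]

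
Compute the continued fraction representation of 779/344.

Run the Euclidean algorithm on 779 and 344; the successive quotients are the partial quotients a_0, a_1, ... (each step inverts the fractional part left over by the previous one):
  779 = 2*344 + 91, so a_0 = 2.
  344 = 3*91 + 71, so a_1 = 3.
  91 = 1*71 + 20, so a_2 = 1.
  71 = 3*20 + 11, so a_3 = 3.
  20 = 1*11 + 9, so a_4 = 1.
  11 = 1*9 + 2, so a_5 = 1.
  9 = 4*2 + 1, so a_6 = 4.
  2 = 2*1 + 0, so a_7 = 2.
The remainder reaches 0 after 8 divisions, so the expansion has 8 partial quotients, read off in order.

[2; 3, 1, 3, 1, 1, 4, 2]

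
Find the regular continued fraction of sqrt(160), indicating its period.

[12; (1, 1, 1, 5, 1, 1, 1, 24)]

Write x_i = (sqrt(160) + m_i)/d_i with (m_0, d_0) = (0, 1). a_0 = floor(sqrt(160)) = 12, since 12^2 = 144 <= 160 < 169 = 13^2.
Iterate m_{i+1} = d_i*a_i - m_i, d_{i+1} = (160 - m_{i+1}^2)/d_i, a_{i+1} = floor((a_0 + m_{i+1})/d_{i+1}):
  m_1 = 1*12 - 0 = 12, d_1 = (160 - 12^2)/1 = 16/1 = 16, a_1 = floor((12 + 12)/16) = 1.
  m_2 = 16*1 - 12 = 4, d_2 = (160 - 4^2)/16 = 144/16 = 9, a_2 = floor((12 + 4)/9) = 1.
  m_3 = 9*1 - 4 = 5, d_3 = (160 - 5^2)/9 = 135/9 = 15, a_3 = floor((12 + 5)/15) = 1.
  m_4 = 15*1 - 5 = 10, d_4 = (160 - 10^2)/15 = 60/15 = 4, a_4 = floor((12 + 10)/4) = 5.
  m_5 = 4*5 - 10 = 10, d_5 = (160 - 10^2)/4 = 60/4 = 15, a_5 = floor((12 + 10)/15) = 1.
  m_6 = 15*1 - 10 = 5, d_6 = (160 - 5^2)/15 = 135/15 = 9, a_6 = floor((12 + 5)/9) = 1.
  m_7 = 9*1 - 5 = 4, d_7 = (160 - 4^2)/9 = 144/9 = 16, a_7 = floor((12 + 4)/16) = 1.
  m_8 = 16*1 - 4 = 12, d_8 = (160 - 12^2)/16 = 16/16 = 1, a_8 = floor((12 + 12)/1) = 24.
  m_9 = 1*24 - 12 = 12, d_9 = (160 - 12^2)/1 = 16/1 = 16: (m_9, d_9) = (m_1, d_1) = (12, 16), so from here the quotients repeat a_1, ..., a_8; the period length is 8.
Hence the expansion of sqrt(160) is a_0 = 12 followed by the repeating block 1, 1, 1, 5, 1, 1, 1, 24 (period 8).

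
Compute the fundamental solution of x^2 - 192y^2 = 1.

(x, y) = (97, 7)

First expand sqrt(192) as a continued fraction. With x_i = (sqrt(192) + m_i)/d_i and (m_0, d_0) = (0, 1): a_0 = floor(sqrt(192)) = 13, since 13^2 = 169 <= 192 < 196 = 14^2.
Iterate m_{i+1} = d_i*a_i - m_i, d_{i+1} = (192 - m_{i+1}^2)/d_i, a_{i+1} = floor((a_0 + m_{i+1})/d_{i+1}):
  m_1 = 1*13 - 0 = 13, d_1 = (192 - 13^2)/1 = 23/1 = 23, a_1 = floor((13 + 13)/23) = 1.
  m_2 = 23*1 - 13 = 10, d_2 = (192 - 10^2)/23 = 92/23 = 4, a_2 = floor((13 + 10)/4) = 5.
  m_3 = 4*5 - 10 = 10, d_3 = (192 - 10^2)/4 = 92/4 = 23, a_3 = floor((13 + 10)/23) = 1.
  m_4 = 23*1 - 10 = 13, d_4 = (192 - 13^2)/23 = 23/23 = 1, a_4 = floor((13 + 13)/1) = 26.
  m_5 = 1*26 - 13 = 13, d_5 = (192 - 13^2)/1 = 23/1 = 23: (m_5, d_5) = (m_1, d_1) = (13, 23), so from here the quotients repeat a_1, ..., a_4; the period length is 4.
So sqrt(192) = [13; (1, 5, 1, 26)] with period length k = 4.
k is even, so the fundamental solution of x^2 - 192y^2 = 1 is (p_{k-1}, q_{k-1}) = (p_3, q_3); compute convergents through index 3.
Convergents (p_i = a_i*p_{i-1} + p_{i-2}, q_i = a_i*q_{i-1} + q_{i-2} with p_{-2}=0, p_{-1}=1, q_{-2}=1, q_{-1}=0):
  i=0: a_0=13, p_0 = 13*1 + 0 = 13, q_0 = 13*0 + 1 = 1.
  i=1: a_1=1, p_1 = 1*13 + 1 = 14, q_1 = 1*1 + 0 = 1.
  i=2: a_2=5, p_2 = 5*14 + 13 = 83, q_2 = 5*1 + 1 = 6.
  i=3: a_3=1, p_3 = 1*83 + 14 = 97, q_3 = 1*6 + 1 = 7.
Check: 97^2 - 192*7^2 = 9409 - 9408 = 1, so (x, y) = (97, 7) solves the equation, and by the theorem it is the least positive solution.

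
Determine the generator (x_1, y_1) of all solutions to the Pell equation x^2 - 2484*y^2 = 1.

(x, y) = (7775, 156)

First expand sqrt(2484) as a continued fraction. With x_i = (sqrt(2484) + m_i)/d_i and (m_0, d_0) = (0, 1): a_0 = floor(sqrt(2484)) = 49, since 49^2 = 2401 <= 2484 < 2500 = 50^2.
Iterate m_{i+1} = d_i*a_i - m_i, d_{i+1} = (2484 - m_{i+1}^2)/d_i, a_{i+1} = floor((a_0 + m_{i+1})/d_{i+1}):
  m_1 = 1*49 - 0 = 49, d_1 = (2484 - 49^2)/1 = 83/1 = 83, a_1 = floor((49 + 49)/83) = 1.
  m_2 = 83*1 - 49 = 34, d_2 = (2484 - 34^2)/83 = 1328/83 = 16, a_2 = floor((49 + 34)/16) = 5.
  m_3 = 16*5 - 34 = 46, d_3 = (2484 - 46^2)/16 = 368/16 = 23, a_3 = floor((49 + 46)/23) = 4.
  m_4 = 23*4 - 46 = 46, d_4 = (2484 - 46^2)/23 = 368/23 = 16, a_4 = floor((49 + 46)/16) = 5.
  m_5 = 16*5 - 46 = 34, d_5 = (2484 - 34^2)/16 = 1328/16 = 83, a_5 = floor((49 + 34)/83) = 1.
  m_6 = 83*1 - 34 = 49, d_6 = (2484 - 49^2)/83 = 83/83 = 1, a_6 = floor((49 + 49)/1) = 98.
  m_7 = 1*98 - 49 = 49, d_7 = (2484 - 49^2)/1 = 83/1 = 83: (m_7, d_7) = (m_1, d_1) = (49, 83), so from here the quotients repeat a_1, ..., a_6; the period length is 6.
So sqrt(2484) = [49; (1, 5, 4, 5, 1, 98)] with period length k = 6.
k is even, so the fundamental solution of x^2 - 2484y^2 = 1 is (p_{k-1}, q_{k-1}) = (p_5, q_5); compute convergents through index 5.
Convergents (p_i = a_i*p_{i-1} + p_{i-2}, q_i = a_i*q_{i-1} + q_{i-2} with p_{-2}=0, p_{-1}=1, q_{-2}=1, q_{-1}=0):
  i=0: a_0=49, p_0 = 49*1 + 0 = 49, q_0 = 49*0 + 1 = 1.
  i=1: a_1=1, p_1 = 1*49 + 1 = 50, q_1 = 1*1 + 0 = 1.
  i=2: a_2=5, p_2 = 5*50 + 49 = 299, q_2 = 5*1 + 1 = 6.
  i=3: a_3=4, p_3 = 4*299 + 50 = 1246, q_3 = 4*6 + 1 = 25.
  i=4: a_4=5, p_4 = 5*1246 + 299 = 6529, q_4 = 5*25 + 6 = 131.
  i=5: a_5=1, p_5 = 1*6529 + 1246 = 7775, q_5 = 1*131 + 25 = 156.
Check: 7775^2 - 2484*156^2 = 60450625 - 60450624 = 1, so (x, y) = (7775, 156) solves the equation, and by the theorem it is the least positive solution.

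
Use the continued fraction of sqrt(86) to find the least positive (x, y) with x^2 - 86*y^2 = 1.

(x, y) = (10405, 1122)

First expand sqrt(86) as a continued fraction. With x_i = (sqrt(86) + m_i)/d_i and (m_0, d_0) = (0, 1): a_0 = floor(sqrt(86)) = 9, since 9^2 = 81 <= 86 < 100 = 10^2.
Iterate m_{i+1} = d_i*a_i - m_i, d_{i+1} = (86 - m_{i+1}^2)/d_i, a_{i+1} = floor((a_0 + m_{i+1})/d_{i+1}):
  m_1 = 1*9 - 0 = 9, d_1 = (86 - 9^2)/1 = 5/1 = 5, a_1 = floor((9 + 9)/5) = 3.
  m_2 = 5*3 - 9 = 6, d_2 = (86 - 6^2)/5 = 50/5 = 10, a_2 = floor((9 + 6)/10) = 1.
  m_3 = 10*1 - 6 = 4, d_3 = (86 - 4^2)/10 = 70/10 = 7, a_3 = floor((9 + 4)/7) = 1.
  m_4 = 7*1 - 4 = 3, d_4 = (86 - 3^2)/7 = 77/7 = 11, a_4 = floor((9 + 3)/11) = 1.
  m_5 = 11*1 - 3 = 8, d_5 = (86 - 8^2)/11 = 22/11 = 2, a_5 = floor((9 + 8)/2) = 8.
  m_6 = 2*8 - 8 = 8, d_6 = (86 - 8^2)/2 = 22/2 = 11, a_6 = floor((9 + 8)/11) = 1.
  m_7 = 11*1 - 8 = 3, d_7 = (86 - 3^2)/11 = 77/11 = 7, a_7 = floor((9 + 3)/7) = 1.
  m_8 = 7*1 - 3 = 4, d_8 = (86 - 4^2)/7 = 70/7 = 10, a_8 = floor((9 + 4)/10) = 1.
  m_9 = 10*1 - 4 = 6, d_9 = (86 - 6^2)/10 = 50/10 = 5, a_9 = floor((9 + 6)/5) = 3.
  m_10 = 5*3 - 6 = 9, d_10 = (86 - 9^2)/5 = 5/5 = 1, a_10 = floor((9 + 9)/1) = 18.
  m_11 = 1*18 - 9 = 9, d_11 = (86 - 9^2)/1 = 5/1 = 5: (m_11, d_11) = (m_1, d_1) = (9, 5), so from here the quotients repeat a_1, ..., a_10; the period length is 10.
So sqrt(86) = [9; (3, 1, 1, 1, 8, 1, 1, 1, 3, 18)] with period length k = 10.
k is even, so the fundamental solution of x^2 - 86y^2 = 1 is (p_{k-1}, q_{k-1}) = (p_9, q_9); compute convergents through index 9.
Convergents (p_i = a_i*p_{i-1} + p_{i-2}, q_i = a_i*q_{i-1} + q_{i-2} with p_{-2}=0, p_{-1}=1, q_{-2}=1, q_{-1}=0):
  i=0: a_0=9, p_0 = 9*1 + 0 = 9, q_0 = 9*0 + 1 = 1.
  i=1: a_1=3, p_1 = 3*9 + 1 = 28, q_1 = 3*1 + 0 = 3.
  i=2: a_2=1, p_2 = 1*28 + 9 = 37, q_2 = 1*3 + 1 = 4.
  i=3: a_3=1, p_3 = 1*37 + 28 = 65, q_3 = 1*4 + 3 = 7.
  i=4: a_4=1, p_4 = 1*65 + 37 = 102, q_4 = 1*7 + 4 = 11.
  i=5: a_5=8, p_5 = 8*102 + 65 = 881, q_5 = 8*11 + 7 = 95.
  i=6: a_6=1, p_6 = 1*881 + 102 = 983, q_6 = 1*95 + 11 = 106.
  i=7: a_7=1, p_7 = 1*983 + 881 = 1864, q_7 = 1*106 + 95 = 201.
  i=8: a_8=1, p_8 = 1*1864 + 983 = 2847, q_8 = 1*201 + 106 = 307.
  i=9: a_9=3, p_9 = 3*2847 + 1864 = 10405, q_9 = 3*307 + 201 = 1122.
Check: 10405^2 - 86*1122^2 = 108264025 - 108264024 = 1, so (x, y) = (10405, 1122) solves the equation, and by the theorem it is the least positive solution.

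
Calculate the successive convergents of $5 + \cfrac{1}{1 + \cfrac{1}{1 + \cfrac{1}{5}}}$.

Using the convergent recurrence p_i = a_i*p_{i-1} + p_{i-2}, q_i = a_i*q_{i-1} + q_{i-2} with p_{-2}=0, p_{-1}=1, q_{-2}=1, q_{-1}=0:
  i=0: a_0=5, p_0 = 5*1 + 0 = 5, q_0 = 5*0 + 1 = 1.
  i=1: a_1=1, p_1 = 1*5 + 1 = 6, q_1 = 1*1 + 0 = 1.
  i=2: a_2=1, p_2 = 1*6 + 5 = 11, q_2 = 1*1 + 1 = 2.
  i=3: a_3=5, p_3 = 5*11 + 6 = 61, q_3 = 5*2 + 1 = 11.

5/1, 6/1, 11/2, 61/11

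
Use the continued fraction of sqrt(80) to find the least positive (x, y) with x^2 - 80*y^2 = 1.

First expand sqrt(80) as a continued fraction. With x_i = (sqrt(80) + m_i)/d_i and (m_0, d_0) = (0, 1): a_0 = floor(sqrt(80)) = 8, since 8^2 = 64 <= 80 < 81 = 9^2.
Iterate m_{i+1} = d_i*a_i - m_i, d_{i+1} = (80 - m_{i+1}^2)/d_i, a_{i+1} = floor((a_0 + m_{i+1})/d_{i+1}):
  m_1 = 1*8 - 0 = 8, d_1 = (80 - 8^2)/1 = 16/1 = 16, a_1 = floor((8 + 8)/16) = 1.
  m_2 = 16*1 - 8 = 8, d_2 = (80 - 8^2)/16 = 16/16 = 1, a_2 = floor((8 + 8)/1) = 16.
  m_3 = 1*16 - 8 = 8, d_3 = (80 - 8^2)/1 = 16/1 = 16: (m_3, d_3) = (m_1, d_1) = (8, 16), so from here the quotients repeat a_1, a_2; the period length is 2.
So sqrt(80) = [8; (1, 16)] with period length k = 2.
k is even, so the fundamental solution of x^2 - 80y^2 = 1 is (p_{k-1}, q_{k-1}) = (p_1, q_1); compute convergents through index 1.
Convergents (p_i = a_i*p_{i-1} + p_{i-2}, q_i = a_i*q_{i-1} + q_{i-2} with p_{-2}=0, p_{-1}=1, q_{-2}=1, q_{-1}=0):
  i=0: a_0=8, p_0 = 8*1 + 0 = 8, q_0 = 8*0 + 1 = 1.
  i=1: a_1=1, p_1 = 1*8 + 1 = 9, q_1 = 1*1 + 0 = 1.
Check: 9^2 - 80*1^2 = 81 - 80 = 1, so (x, y) = (9, 1) solves the equation, and by the theorem it is the least positive solution.

(x, y) = (9, 1)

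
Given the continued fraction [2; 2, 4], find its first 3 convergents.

Using the convergent recurrence p_i = a_i*p_{i-1} + p_{i-2}, q_i = a_i*q_{i-1} + q_{i-2} with p_{-2}=0, p_{-1}=1, q_{-2}=1, q_{-1}=0:
  i=0: a_0=2, p_0 = 2*1 + 0 = 2, q_0 = 2*0 + 1 = 1.
  i=1: a_1=2, p_1 = 2*2 + 1 = 5, q_1 = 2*1 + 0 = 2.
  i=2: a_2=4, p_2 = 4*5 + 2 = 22, q_2 = 4*2 + 1 = 9.

2/1, 5/2, 22/9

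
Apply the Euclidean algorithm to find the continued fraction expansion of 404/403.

[1; 403]

Run the Euclidean algorithm on 404 and 403; the successive quotients are the partial quotients a_0, a_1, ... (each step inverts the fractional part left over by the previous one):
  404 = 1*403 + 1, so a_0 = 1.
  403 = 403*1 + 0, so a_1 = 403.
The remainder reaches 0 after 2 divisions, so the expansion has 2 partial quotients, read off in order.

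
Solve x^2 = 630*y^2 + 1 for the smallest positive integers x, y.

(x, y) = (251, 10)

First expand sqrt(630) as a continued fraction. With x_i = (sqrt(630) + m_i)/d_i and (m_0, d_0) = (0, 1): a_0 = floor(sqrt(630)) = 25, since 25^2 = 625 <= 630 < 676 = 26^2.
Iterate m_{i+1} = d_i*a_i - m_i, d_{i+1} = (630 - m_{i+1}^2)/d_i, a_{i+1} = floor((a_0 + m_{i+1})/d_{i+1}):
  m_1 = 1*25 - 0 = 25, d_1 = (630 - 25^2)/1 = 5/1 = 5, a_1 = floor((25 + 25)/5) = 10.
  m_2 = 5*10 - 25 = 25, d_2 = (630 - 25^2)/5 = 5/5 = 1, a_2 = floor((25 + 25)/1) = 50.
  m_3 = 1*50 - 25 = 25, d_3 = (630 - 25^2)/1 = 5/1 = 5: (m_3, d_3) = (m_1, d_1) = (25, 5), so from here the quotients repeat a_1, a_2; the period length is 2.
So sqrt(630) = [25; (10, 50)] with period length k = 2.
k is even, so the fundamental solution of x^2 - 630y^2 = 1 is (p_{k-1}, q_{k-1}) = (p_1, q_1); compute convergents through index 1.
Convergents (p_i = a_i*p_{i-1} + p_{i-2}, q_i = a_i*q_{i-1} + q_{i-2} with p_{-2}=0, p_{-1}=1, q_{-2}=1, q_{-1}=0):
  i=0: a_0=25, p_0 = 25*1 + 0 = 25, q_0 = 25*0 + 1 = 1.
  i=1: a_1=10, p_1 = 10*25 + 1 = 251, q_1 = 10*1 + 0 = 10.
Check: 251^2 - 630*10^2 = 63001 - 63000 = 1, so (x, y) = (251, 10) solves the equation, and by the theorem it is the least positive solution.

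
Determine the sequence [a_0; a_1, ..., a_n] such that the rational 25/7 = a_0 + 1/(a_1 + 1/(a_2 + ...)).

[3; 1, 1, 3]

Run the Euclidean algorithm on 25 and 7; the successive quotients are the partial quotients a_0, a_1, ... (each step inverts the fractional part left over by the previous one):
  25 = 3*7 + 4, so a_0 = 3.
  7 = 1*4 + 3, so a_1 = 1.
  4 = 1*3 + 1, so a_2 = 1.
  3 = 3*1 + 0, so a_3 = 3.
The remainder reaches 0 after 4 divisions, so the expansion has 4 partial quotients, read off in order.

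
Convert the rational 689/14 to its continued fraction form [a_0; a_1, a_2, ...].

[49; 4, 1, 2]

Run the Euclidean algorithm on 689 and 14; the successive quotients are the partial quotients a_0, a_1, ... (each step inverts the fractional part left over by the previous one):
  689 = 49*14 + 3, so a_0 = 49.
  14 = 4*3 + 2, so a_1 = 4.
  3 = 1*2 + 1, so a_2 = 1.
  2 = 2*1 + 0, so a_3 = 2.
The remainder reaches 0 after 4 divisions, so the expansion has 4 partial quotients, read off in order.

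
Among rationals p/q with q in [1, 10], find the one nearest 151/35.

43/10

Expand x = 151/35 as a continued fraction with the Euclidean algorithm:
  151 = 4*35 + 11, so a_0 = 4.
  35 = 3*11 + 2, so a_1 = 3.
  11 = 5*2 + 1, so a_2 = 5.
  2 = 2*1 + 0, so a_3 = 2.
so x = [4; 3, 5, 2].
Convergents (p_i = a_i*p_{i-1} + p_{i-2}, q_i = a_i*q_{i-1} + q_{i-2} with p_{-2}=0, p_{-1}=1, q_{-2}=1, q_{-1}=0), until the denominator exceeds 10:
  i=0: a_0=4, p_0 = 4*1 + 0 = 4, q_0 = 4*0 + 1 = 1.
  i=1: a_1=3, p_1 = 3*4 + 1 = 13, q_1 = 3*1 + 0 = 3.
  i=2: a_2=5, p_2 = 5*13 + 4 = 69, q_2 = 5*3 + 1 = 16.
q_2 = 16 > 10, so the last convergent with denominator <= 10 is p_1/q_1 = 13/3.
The closest fraction with denominator <= 10 is either p_1/q_1 or the intermediate fraction (k*p_1 + p_0)/(k*q_1 + q_0) with the largest k >= 1 whose denominator stays <= 10; these approach x as k grows, and every other convergent or intermediate fraction in range is farther away.
Largest k: floor((10 - q_0)/q_1) = floor((10 - 1)/3) = 3.
That gives (3*13 + 4)/(3*3 + 1) = 43/10.
Compare the errors: |x - 13/3| = |151*3 - 13*35|/(35*3) = 2/105, and |x - 43/10| = |151*10 - 43*35|/(35*10) = 5/350.
Cross-multiplying, 5*105 = 525 < 700 = 2*350, so 5/350 is smaller: the intermediate fraction 43/10 is closer to x than 13/3.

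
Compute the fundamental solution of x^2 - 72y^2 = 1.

First expand sqrt(72) as a continued fraction. With x_i = (sqrt(72) + m_i)/d_i and (m_0, d_0) = (0, 1): a_0 = floor(sqrt(72)) = 8, since 8^2 = 64 <= 72 < 81 = 9^2.
Iterate m_{i+1} = d_i*a_i - m_i, d_{i+1} = (72 - m_{i+1}^2)/d_i, a_{i+1} = floor((a_0 + m_{i+1})/d_{i+1}):
  m_1 = 1*8 - 0 = 8, d_1 = (72 - 8^2)/1 = 8/1 = 8, a_1 = floor((8 + 8)/8) = 2.
  m_2 = 8*2 - 8 = 8, d_2 = (72 - 8^2)/8 = 8/8 = 1, a_2 = floor((8 + 8)/1) = 16.
  m_3 = 1*16 - 8 = 8, d_3 = (72 - 8^2)/1 = 8/1 = 8: (m_3, d_3) = (m_1, d_1) = (8, 8), so from here the quotients repeat a_1, a_2; the period length is 2.
So sqrt(72) = [8; (2, 16)] with period length k = 2.
k is even, so the fundamental solution of x^2 - 72y^2 = 1 is (p_{k-1}, q_{k-1}) = (p_1, q_1); compute convergents through index 1.
Convergents (p_i = a_i*p_{i-1} + p_{i-2}, q_i = a_i*q_{i-1} + q_{i-2} with p_{-2}=0, p_{-1}=1, q_{-2}=1, q_{-1}=0):
  i=0: a_0=8, p_0 = 8*1 + 0 = 8, q_0 = 8*0 + 1 = 1.
  i=1: a_1=2, p_1 = 2*8 + 1 = 17, q_1 = 2*1 + 0 = 2.
Check: 17^2 - 72*2^2 = 289 - 288 = 1, so (x, y) = (17, 2) solves the equation, and by the theorem it is the least positive solution.

(x, y) = (17, 2)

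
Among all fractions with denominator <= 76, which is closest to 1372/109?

Expand x = 1372/109 as a continued fraction with the Euclidean algorithm:
  1372 = 12*109 + 64, so a_0 = 12.
  109 = 1*64 + 45, so a_1 = 1.
  64 = 1*45 + 19, so a_2 = 1.
  45 = 2*19 + 7, so a_3 = 2.
  19 = 2*7 + 5, so a_4 = 2.
  7 = 1*5 + 2, so a_5 = 1.
  5 = 2*2 + 1, so a_6 = 2.
  2 = 2*1 + 0, so a_7 = 2.
so x = [12; 1, 1, 2, 2, 1, 2, 2].
Convergents (p_i = a_i*p_{i-1} + p_{i-2}, q_i = a_i*q_{i-1} + q_{i-2} with p_{-2}=0, p_{-1}=1, q_{-2}=1, q_{-1}=0), until the denominator exceeds 76:
  i=0: a_0=12, p_0 = 12*1 + 0 = 12, q_0 = 12*0 + 1 = 1.
  i=1: a_1=1, p_1 = 1*12 + 1 = 13, q_1 = 1*1 + 0 = 1.
  i=2: a_2=1, p_2 = 1*13 + 12 = 25, q_2 = 1*1 + 1 = 2.
  i=3: a_3=2, p_3 = 2*25 + 13 = 63, q_3 = 2*2 + 1 = 5.
  i=4: a_4=2, p_4 = 2*63 + 25 = 151, q_4 = 2*5 + 2 = 12.
  i=5: a_5=1, p_5 = 1*151 + 63 = 214, q_5 = 1*12 + 5 = 17.
  i=6: a_6=2, p_6 = 2*214 + 151 = 579, q_6 = 2*17 + 12 = 46.
  i=7: a_7=2, p_7 = 2*579 + 214 = 1372, q_7 = 2*46 + 17 = 109.
q_7 = 109 > 76, so the last convergent with denominator <= 76 is p_6/q_6 = 579/46.
The closest fraction with denominator <= 76 is either p_6/q_6 or the intermediate fraction (k*p_6 + p_5)/(k*q_6 + q_5) with the largest k >= 1 whose denominator stays <= 76; these approach x as k grows, and every other convergent or intermediate fraction in range is farther away.
Largest k: floor((76 - q_5)/q_6) = floor((76 - 17)/46) = 1.
That gives (1*579 + 214)/(1*46 + 17) = 793/63.
Compare the errors: |x - 579/46| = |1372*46 - 579*109|/(109*46) = 1/5014, and |x - 793/63| = |1372*63 - 793*109|/(109*63) = 1/6867.
Cross-multiplying, 1*5014 = 5014 < 6867 = 1*6867, so 1/6867 is smaller: the intermediate fraction 793/63 is closer to x than 579/46.

793/63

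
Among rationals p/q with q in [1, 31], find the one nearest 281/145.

Expand x = 281/145 as a continued fraction with the Euclidean algorithm:
  281 = 1*145 + 136, so a_0 = 1.
  145 = 1*136 + 9, so a_1 = 1.
  136 = 15*9 + 1, so a_2 = 15.
  9 = 9*1 + 0, so a_3 = 9.
so x = [1; 1, 15, 9].
Convergents (p_i = a_i*p_{i-1} + p_{i-2}, q_i = a_i*q_{i-1} + q_{i-2} with p_{-2}=0, p_{-1}=1, q_{-2}=1, q_{-1}=0), until the denominator exceeds 31:
  i=0: a_0=1, p_0 = 1*1 + 0 = 1, q_0 = 1*0 + 1 = 1.
  i=1: a_1=1, p_1 = 1*1 + 1 = 2, q_1 = 1*1 + 0 = 1.
  i=2: a_2=15, p_2 = 15*2 + 1 = 31, q_2 = 15*1 + 1 = 16.
  i=3: a_3=9, p_3 = 9*31 + 2 = 281, q_3 = 9*16 + 1 = 145.
q_3 = 145 > 31, so the last convergent with denominator <= 31 is p_2/q_2 = 31/16.
The closest fraction with denominator <= 31 is either p_2/q_2 or the intermediate fraction (k*p_2 + p_1)/(k*q_2 + q_1) with the largest k >= 1 whose denominator stays <= 31; these approach x as k grows, and every other convergent or intermediate fraction in range is farther away.
Largest k: floor((31 - q_1)/q_2) = floor((31 - 1)/16) = 1.
That gives (1*31 + 2)/(1*16 + 1) = 33/17.
Compare the errors: |x - 31/16| = |281*16 - 31*145|/(145*16) = 1/2320, and |x - 33/17| = |281*17 - 33*145|/(145*17) = 8/2465.
Cross-multiplying, 1*2465 = 2465 < 18560 = 8*2320, so 1/2320 is smaller: the convergent 31/16 is closer to x than 33/17.

31/16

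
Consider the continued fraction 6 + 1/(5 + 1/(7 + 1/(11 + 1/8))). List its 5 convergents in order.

6/1, 31/5, 223/36, 2484/401, 20095/3244

Using the convergent recurrence p_i = a_i*p_{i-1} + p_{i-2}, q_i = a_i*q_{i-1} + q_{i-2} with p_{-2}=0, p_{-1}=1, q_{-2}=1, q_{-1}=0:
  i=0: a_0=6, p_0 = 6*1 + 0 = 6, q_0 = 6*0 + 1 = 1.
  i=1: a_1=5, p_1 = 5*6 + 1 = 31, q_1 = 5*1 + 0 = 5.
  i=2: a_2=7, p_2 = 7*31 + 6 = 223, q_2 = 7*5 + 1 = 36.
  i=3: a_3=11, p_3 = 11*223 + 31 = 2484, q_3 = 11*36 + 5 = 401.
  i=4: a_4=8, p_4 = 8*2484 + 223 = 20095, q_4 = 8*401 + 36 = 3244.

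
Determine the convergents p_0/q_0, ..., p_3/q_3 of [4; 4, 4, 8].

4/1, 17/4, 72/17, 593/140

Using the convergent recurrence p_i = a_i*p_{i-1} + p_{i-2}, q_i = a_i*q_{i-1} + q_{i-2} with p_{-2}=0, p_{-1}=1, q_{-2}=1, q_{-1}=0:
  i=0: a_0=4, p_0 = 4*1 + 0 = 4, q_0 = 4*0 + 1 = 1.
  i=1: a_1=4, p_1 = 4*4 + 1 = 17, q_1 = 4*1 + 0 = 4.
  i=2: a_2=4, p_2 = 4*17 + 4 = 72, q_2 = 4*4 + 1 = 17.
  i=3: a_3=8, p_3 = 8*72 + 17 = 593, q_3 = 8*17 + 4 = 140.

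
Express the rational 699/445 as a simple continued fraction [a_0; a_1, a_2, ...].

[1; 1, 1, 3, 31, 2]

Run the Euclidean algorithm on 699 and 445; the successive quotients are the partial quotients a_0, a_1, ... (each step inverts the fractional part left over by the previous one):
  699 = 1*445 + 254, so a_0 = 1.
  445 = 1*254 + 191, so a_1 = 1.
  254 = 1*191 + 63, so a_2 = 1.
  191 = 3*63 + 2, so a_3 = 3.
  63 = 31*2 + 1, so a_4 = 31.
  2 = 2*1 + 0, so a_5 = 2.
The remainder reaches 0 after 6 divisions, so the expansion has 6 partial quotients, read off in order.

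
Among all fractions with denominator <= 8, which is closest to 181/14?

103/8

Expand x = 181/14 as a continued fraction with the Euclidean algorithm:
  181 = 12*14 + 13, so a_0 = 12.
  14 = 1*13 + 1, so a_1 = 1.
  13 = 13*1 + 0, so a_2 = 13.
so x = [12; 1, 13].
Convergents (p_i = a_i*p_{i-1} + p_{i-2}, q_i = a_i*q_{i-1} + q_{i-2} with p_{-2}=0, p_{-1}=1, q_{-2}=1, q_{-1}=0), until the denominator exceeds 8:
  i=0: a_0=12, p_0 = 12*1 + 0 = 12, q_0 = 12*0 + 1 = 1.
  i=1: a_1=1, p_1 = 1*12 + 1 = 13, q_1 = 1*1 + 0 = 1.
  i=2: a_2=13, p_2 = 13*13 + 12 = 181, q_2 = 13*1 + 1 = 14.
q_2 = 14 > 8, so the last convergent with denominator <= 8 is p_1/q_1 = 13/1.
The closest fraction with denominator <= 8 is either p_1/q_1 or the intermediate fraction (k*p_1 + p_0)/(k*q_1 + q_0) with the largest k >= 1 whose denominator stays <= 8; these approach x as k grows, and every other convergent or intermediate fraction in range is farther away.
Largest k: floor((8 - q_0)/q_1) = floor((8 - 1)/1) = 7.
That gives (7*13 + 12)/(7*1 + 1) = 103/8.
Compare the errors: |x - 13/1| = |181*1 - 13*14|/(14*1) = 1/14, and |x - 103/8| = |181*8 - 103*14|/(14*8) = 6/112.
Cross-multiplying, 6*14 = 84 < 112 = 1*112, so 6/112 is smaller: the intermediate fraction 103/8 is closer to x than 13/1.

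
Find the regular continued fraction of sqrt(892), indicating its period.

Write x_i = (sqrt(892) + m_i)/d_i with (m_0, d_0) = (0, 1). a_0 = floor(sqrt(892)) = 29, since 29^2 = 841 <= 892 < 900 = 30^2.
Iterate m_{i+1} = d_i*a_i - m_i, d_{i+1} = (892 - m_{i+1}^2)/d_i, a_{i+1} = floor((a_0 + m_{i+1})/d_{i+1}):
  m_1 = 1*29 - 0 = 29, d_1 = (892 - 29^2)/1 = 51/1 = 51, a_1 = floor((29 + 29)/51) = 1.
  m_2 = 51*1 - 29 = 22, d_2 = (892 - 22^2)/51 = 408/51 = 8, a_2 = floor((29 + 22)/8) = 6.
  m_3 = 8*6 - 22 = 26, d_3 = (892 - 26^2)/8 = 216/8 = 27, a_3 = floor((29 + 26)/27) = 2.
  m_4 = 27*2 - 26 = 28, d_4 = (892 - 28^2)/27 = 108/27 = 4, a_4 = floor((29 + 28)/4) = 14.
  m_5 = 4*14 - 28 = 28, d_5 = (892 - 28^2)/4 = 108/4 = 27, a_5 = floor((29 + 28)/27) = 2.
  m_6 = 27*2 - 28 = 26, d_6 = (892 - 26^2)/27 = 216/27 = 8, a_6 = floor((29 + 26)/8) = 6.
  m_7 = 8*6 - 26 = 22, d_7 = (892 - 22^2)/8 = 408/8 = 51, a_7 = floor((29 + 22)/51) = 1.
  m_8 = 51*1 - 22 = 29, d_8 = (892 - 29^2)/51 = 51/51 = 1, a_8 = floor((29 + 29)/1) = 58.
  m_9 = 1*58 - 29 = 29, d_9 = (892 - 29^2)/1 = 51/1 = 51: (m_9, d_9) = (m_1, d_1) = (29, 51), so from here the quotients repeat a_1, ..., a_8; the period length is 8.
Hence the expansion of sqrt(892) is a_0 = 29 followed by the repeating block 1, 6, 2, 14, 2, 6, 1, 58 (period 8).

[29; (1, 6, 2, 14, 2, 6, 1, 58)]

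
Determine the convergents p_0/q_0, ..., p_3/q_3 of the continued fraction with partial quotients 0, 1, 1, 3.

0/1, 1/1, 1/2, 4/7

Using the convergent recurrence p_i = a_i*p_{i-1} + p_{i-2}, q_i = a_i*q_{i-1} + q_{i-2} with p_{-2}=0, p_{-1}=1, q_{-2}=1, q_{-1}=0:
  i=0: a_0=0, p_0 = 0*1 + 0 = 0, q_0 = 0*0 + 1 = 1.
  i=1: a_1=1, p_1 = 1*0 + 1 = 1, q_1 = 1*1 + 0 = 1.
  i=2: a_2=1, p_2 = 1*1 + 0 = 1, q_2 = 1*1 + 1 = 2.
  i=3: a_3=3, p_3 = 3*1 + 1 = 4, q_3 = 3*2 + 1 = 7.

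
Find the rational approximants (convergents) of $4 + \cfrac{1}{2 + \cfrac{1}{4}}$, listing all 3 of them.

4/1, 9/2, 40/9

Using the convergent recurrence p_i = a_i*p_{i-1} + p_{i-2}, q_i = a_i*q_{i-1} + q_{i-2} with p_{-2}=0, p_{-1}=1, q_{-2}=1, q_{-1}=0:
  i=0: a_0=4, p_0 = 4*1 + 0 = 4, q_0 = 4*0 + 1 = 1.
  i=1: a_1=2, p_1 = 2*4 + 1 = 9, q_1 = 2*1 + 0 = 2.
  i=2: a_2=4, p_2 = 4*9 + 4 = 40, q_2 = 4*2 + 1 = 9.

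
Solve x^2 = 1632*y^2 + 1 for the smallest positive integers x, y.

(x, y) = (20401, 505)

First expand sqrt(1632) as a continued fraction. With x_i = (sqrt(1632) + m_i)/d_i and (m_0, d_0) = (0, 1): a_0 = floor(sqrt(1632)) = 40, since 40^2 = 1600 <= 1632 < 1681 = 41^2.
Iterate m_{i+1} = d_i*a_i - m_i, d_{i+1} = (1632 - m_{i+1}^2)/d_i, a_{i+1} = floor((a_0 + m_{i+1})/d_{i+1}):
  m_1 = 1*40 - 0 = 40, d_1 = (1632 - 40^2)/1 = 32/1 = 32, a_1 = floor((40 + 40)/32) = 2.
  m_2 = 32*2 - 40 = 24, d_2 = (1632 - 24^2)/32 = 1056/32 = 33, a_2 = floor((40 + 24)/33) = 1.
  m_3 = 33*1 - 24 = 9, d_3 = (1632 - 9^2)/33 = 1551/33 = 47, a_3 = floor((40 + 9)/47) = 1.
  m_4 = 47*1 - 9 = 38, d_4 = (1632 - 38^2)/47 = 188/47 = 4, a_4 = floor((40 + 38)/4) = 19.
  m_5 = 4*19 - 38 = 38, d_5 = (1632 - 38^2)/4 = 188/4 = 47, a_5 = floor((40 + 38)/47) = 1.
  m_6 = 47*1 - 38 = 9, d_6 = (1632 - 9^2)/47 = 1551/47 = 33, a_6 = floor((40 + 9)/33) = 1.
  m_7 = 33*1 - 9 = 24, d_7 = (1632 - 24^2)/33 = 1056/33 = 32, a_7 = floor((40 + 24)/32) = 2.
  m_8 = 32*2 - 24 = 40, d_8 = (1632 - 40^2)/32 = 32/32 = 1, a_8 = floor((40 + 40)/1) = 80.
  m_9 = 1*80 - 40 = 40, d_9 = (1632 - 40^2)/1 = 32/1 = 32: (m_9, d_9) = (m_1, d_1) = (40, 32), so from here the quotients repeat a_1, ..., a_8; the period length is 8.
So sqrt(1632) = [40; (2, 1, 1, 19, 1, 1, 2, 80)] with period length k = 8.
k is even, so the fundamental solution of x^2 - 1632y^2 = 1 is (p_{k-1}, q_{k-1}) = (p_7, q_7); compute convergents through index 7.
Convergents (p_i = a_i*p_{i-1} + p_{i-2}, q_i = a_i*q_{i-1} + q_{i-2} with p_{-2}=0, p_{-1}=1, q_{-2}=1, q_{-1}=0):
  i=0: a_0=40, p_0 = 40*1 + 0 = 40, q_0 = 40*0 + 1 = 1.
  i=1: a_1=2, p_1 = 2*40 + 1 = 81, q_1 = 2*1 + 0 = 2.
  i=2: a_2=1, p_2 = 1*81 + 40 = 121, q_2 = 1*2 + 1 = 3.
  i=3: a_3=1, p_3 = 1*121 + 81 = 202, q_3 = 1*3 + 2 = 5.
  i=4: a_4=19, p_4 = 19*202 + 121 = 3959, q_4 = 19*5 + 3 = 98.
  i=5: a_5=1, p_5 = 1*3959 + 202 = 4161, q_5 = 1*98 + 5 = 103.
  i=6: a_6=1, p_6 = 1*4161 + 3959 = 8120, q_6 = 1*103 + 98 = 201.
  i=7: a_7=2, p_7 = 2*8120 + 4161 = 20401, q_7 = 2*201 + 103 = 505.
Check: 20401^2 - 1632*505^2 = 416200801 - 416200800 = 1, so (x, y) = (20401, 505) solves the equation, and by the theorem it is the least positive solution.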